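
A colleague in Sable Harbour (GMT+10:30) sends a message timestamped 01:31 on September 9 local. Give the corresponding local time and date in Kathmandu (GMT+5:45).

20:46 on September 8

Kathmandu is 4:45 behind Sable Harbour.
Shift by the zone difference: 01:31 − 4:45 = 20:46 on Sep 8 in Kathmandu.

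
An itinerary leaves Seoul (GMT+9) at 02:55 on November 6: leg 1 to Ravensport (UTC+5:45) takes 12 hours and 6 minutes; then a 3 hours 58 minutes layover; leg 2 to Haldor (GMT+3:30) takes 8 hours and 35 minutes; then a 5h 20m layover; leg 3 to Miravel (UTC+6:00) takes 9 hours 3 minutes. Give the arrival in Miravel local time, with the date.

14:57 on November 7

Convert departure to UTC: 02:55 − 9:00 = 17:55 UTC on Nov 5.
Add 12 hours and 6 minutes leg 1 → 06:01 UTC (Nov 6).
Add 3 hours and 58 minutes layover in Ravensport → 09:59 UTC.
Add 8 hours 35 minutes leg 2 → 18:34 UTC.
Add 5 hours and 20 minutes layover in Haldor → 23:54 UTC.
Add 9 hours and 3 minutes leg 3 → 08:57 UTC (Nov 7).
Miravel is UTC+6:00, so local arrival = 08:57 + 6:00 = 14:57 on Nov 7.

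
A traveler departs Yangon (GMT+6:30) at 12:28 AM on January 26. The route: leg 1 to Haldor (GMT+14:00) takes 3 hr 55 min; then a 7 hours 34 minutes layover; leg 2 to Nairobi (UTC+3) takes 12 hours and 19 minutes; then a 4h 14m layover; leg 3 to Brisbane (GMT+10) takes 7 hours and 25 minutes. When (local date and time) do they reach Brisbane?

Convert departure to UTC: 12:28 AM − 6:30 = 5:58 PM UTC on Jan 25.
Add 3 hours 55 minutes leg 1 → 9:53 PM UTC.
Add 7 hours 34 minutes layover in Haldor → 5:27 AM UTC (Jan 26).
Add 12 hours 19 minutes leg 2 → 5:46 PM UTC.
Add 4 hours 14 minutes layover in Nairobi → 10:00 PM UTC.
Add 7 hours and 25 minutes leg 3 → 5:25 AM UTC (Jan 27).
Brisbane is UTC+10:00, so local arrival = 5:25 AM + 10:00 = 3:25 PM on Jan 27.

3:25 PM on Jan 27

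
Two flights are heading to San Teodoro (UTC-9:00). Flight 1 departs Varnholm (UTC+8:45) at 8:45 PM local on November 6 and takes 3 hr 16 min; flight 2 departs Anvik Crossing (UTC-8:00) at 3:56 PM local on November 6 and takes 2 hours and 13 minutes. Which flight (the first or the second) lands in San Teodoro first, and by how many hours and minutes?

the first, by 10 hours 53 minutes

Flight 1 in UTC: 8:45 PM − 8:45 = 12:00 PM on Nov 6.
+3 hours and 16 minutes → arrive 3:16 PM UTC on Nov 6.
Flight 2 in UTC: 3:56 PM + 8:00 = 11:56 PM on Nov 6.
+2 hours 13 minutes → arrive 2:09 AM UTC on Nov 7.
Flight 1 lands earlier by 10 hours 53 minutes.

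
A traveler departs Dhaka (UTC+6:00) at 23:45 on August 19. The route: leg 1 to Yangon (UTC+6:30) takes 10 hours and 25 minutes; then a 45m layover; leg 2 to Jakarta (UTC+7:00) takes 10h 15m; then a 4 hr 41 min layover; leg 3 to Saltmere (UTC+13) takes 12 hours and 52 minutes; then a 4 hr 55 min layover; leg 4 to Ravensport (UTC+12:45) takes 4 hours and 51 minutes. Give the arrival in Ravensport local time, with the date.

07:14 on August 22

Convert departure to UTC: 23:45 − 6:00 = 17:45 UTC on Aug 19.
Add 10 hours 25 minutes leg 1 → 04:10 UTC (Aug 20).
Add 45 minutes layover in Yangon → 04:55 UTC.
Add 10 hours 15 minutes leg 2 → 15:10 UTC.
Add 4 hours 41 minutes layover in Jakarta → 19:51 UTC.
Add 12 hours and 52 minutes leg 3 → 08:43 UTC (Aug 21).
Add 4 hours 55 minutes layover in Saltmere → 13:38 UTC.
Add 4 hours 51 minutes leg 4 → 18:29 UTC.
Ravensport is UTC+12:45, so local arrival = 18:29 + 12:45 = 07:14 on Aug 22.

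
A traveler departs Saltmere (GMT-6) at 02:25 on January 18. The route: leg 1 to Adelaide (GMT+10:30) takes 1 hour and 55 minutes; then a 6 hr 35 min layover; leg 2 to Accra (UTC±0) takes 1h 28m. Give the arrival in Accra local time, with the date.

18:23 on Jan 18

Convert departure to UTC: 02:25 + 6:00 = 08:25 UTC on Jan 18.
Add 1 hour and 55 minutes leg 1 → 10:20 UTC.
Add 6 hours 35 minutes layover in Adelaide → 16:55 UTC.
Add 1 hour 28 minutes leg 2 → 18:23 UTC.
Accra is UTC+0, so local arrival is the same: 18:23 on Jan 18.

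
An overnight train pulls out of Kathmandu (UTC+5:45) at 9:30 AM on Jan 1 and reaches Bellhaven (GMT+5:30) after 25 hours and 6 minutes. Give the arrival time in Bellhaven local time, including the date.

Convert departure to UTC: 9:30 AM − 5:45 = 3:45 AM UTC on Jan 1.
Add 25 hours and 6 minutes travel time → 4:51 AM UTC (Jan 2).
Bellhaven is UTC+5:30, so local arrival = 4:51 AM + 5:30 = 10:21 AM on Jan 2.

10:21 AM on Jan 2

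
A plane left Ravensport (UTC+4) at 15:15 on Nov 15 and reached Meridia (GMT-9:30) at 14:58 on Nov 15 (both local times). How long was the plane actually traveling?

13 hours 13 minutes

Departure in UTC: 15:15 − 4:00 = 11:15 on Nov 15.
Arrival in UTC: 14:58 + 9:30 = 00:28 on Nov 16.
Elapsed = 00:28 − 11:15 (+1 day) = 13 hours 13 minutes.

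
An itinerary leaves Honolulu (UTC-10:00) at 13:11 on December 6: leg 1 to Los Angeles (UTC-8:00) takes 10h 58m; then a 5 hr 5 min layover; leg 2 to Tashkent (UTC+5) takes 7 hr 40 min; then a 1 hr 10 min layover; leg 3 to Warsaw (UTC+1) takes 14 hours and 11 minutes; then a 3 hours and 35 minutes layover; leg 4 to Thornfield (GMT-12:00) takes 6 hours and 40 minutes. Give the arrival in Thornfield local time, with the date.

Convert departure to UTC: 13:11 + 10:00 = 23:11 UTC on Dec 6.
Add 10 hours 58 minutes leg 1 → 10:09 UTC (Dec 7).
Add 5 hours and 5 minutes layover in Los Angeles → 15:14 UTC.
Add 7 hours 40 minutes leg 2 → 22:54 UTC.
Add 1 hour 10 minutes layover in Tashkent → 00:04 UTC (Dec 8).
Add 14 hours 11 minutes leg 3 → 14:15 UTC.
Add 3 hours and 35 minutes layover in Warsaw → 17:50 UTC.
Add 6 hours and 40 minutes leg 4 → 00:30 UTC (Dec 9).
Thornfield is UTC−12:00, so local arrival = 00:30 − 12:00 = 12:30 on Dec 8.

12:30 on Dec 8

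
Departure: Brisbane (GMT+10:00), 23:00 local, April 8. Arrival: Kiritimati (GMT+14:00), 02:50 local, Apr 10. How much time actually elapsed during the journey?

23 hours 50 minutes

Departure in UTC: 23:00 − 10:00 = 13:00 on Apr 8.
Arrival in UTC: 02:50 − 14:00 = 12:50 on Apr 9.
Elapsed = 12:50 − 13:00 (+1 day) = 23 hours 50 minutes.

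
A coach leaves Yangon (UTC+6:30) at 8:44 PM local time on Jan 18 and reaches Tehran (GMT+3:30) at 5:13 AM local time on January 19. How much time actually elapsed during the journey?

Departure in UTC: 8:44 PM − 6:30 = 2:14 PM on Jan 18.
Arrival in UTC: 5:13 AM − 3:30 = 1:43 AM on Jan 19.
Elapsed = 1:43 AM − 2:14 PM (+1 day) = 11 hours 29 minutes.

11 hours 29 minutes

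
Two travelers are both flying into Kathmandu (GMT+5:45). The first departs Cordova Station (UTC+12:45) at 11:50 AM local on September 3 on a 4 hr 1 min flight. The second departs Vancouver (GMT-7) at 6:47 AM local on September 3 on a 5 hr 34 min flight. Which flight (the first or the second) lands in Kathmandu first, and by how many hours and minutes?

the first, by 16 hours 15 minutes

Flight 1 in UTC: 11:50 AM − 12:45 = 11:05 PM on Sep 2.
+4 hours 1 minute → arrive 3:06 AM UTC on Sep 3.
Flight 2 in UTC: 6:47 AM + 7:00 = 1:47 PM on Sep 3.
+5 hours 34 minutes → arrive 7:21 PM UTC on Sep 3.
Flight 1 lands earlier by 16 hours 15 minutes.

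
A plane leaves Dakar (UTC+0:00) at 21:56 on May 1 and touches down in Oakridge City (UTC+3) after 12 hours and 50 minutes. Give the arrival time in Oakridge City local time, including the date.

Dakar is at UTC+0, so departure is already 21:56 UTC on May 1.
Add 12 hours 50 minutes travel time → 10:46 UTC (May 2).
Oakridge City is UTC+3:00, so local arrival = 10:46 + 3:00 = 13:46 on May 2.

13:46 on May 2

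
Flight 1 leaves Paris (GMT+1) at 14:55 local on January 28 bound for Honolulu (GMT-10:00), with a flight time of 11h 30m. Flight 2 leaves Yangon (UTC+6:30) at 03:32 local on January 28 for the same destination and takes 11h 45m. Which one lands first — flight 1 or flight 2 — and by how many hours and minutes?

the second, by 16 hours 38 minutes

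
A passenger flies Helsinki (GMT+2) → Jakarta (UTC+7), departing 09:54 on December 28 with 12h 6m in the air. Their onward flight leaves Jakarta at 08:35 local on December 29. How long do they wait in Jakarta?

Convert departure to UTC: 09:54 − 2:00 = 07:54 UTC on Dec 28.
Add 12 hours and 6 minutes flight time → 20:00 UTC.
Jakarta is UTC+7:00, so local arrival = 20:00 + 7:00 = 03:00 on Dec 29.
Layover = 08:35 − 03:00 = 5 hours 35 minutes.

5 hours 35 minutes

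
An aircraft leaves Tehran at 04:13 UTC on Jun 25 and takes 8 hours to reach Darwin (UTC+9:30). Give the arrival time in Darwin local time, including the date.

Departure is given in UTC: 04:13 on Jun 25.
Add 8 hours → 12:13 UTC.
Darwin is UTC+9:30: 12:13 + 9:30 = 21:43 on Jun 25.

21:43 on Jun 25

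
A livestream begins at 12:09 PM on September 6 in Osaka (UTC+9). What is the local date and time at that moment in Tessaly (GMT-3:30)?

11:39 PM on Sep 5

In UTC: 12:09 PM − 9:00 = 3:09 AM on Sep 6.
Tessaly is UTC−3:30: 3:09 AM − 3:30 = 11:39 PM on Sep 5.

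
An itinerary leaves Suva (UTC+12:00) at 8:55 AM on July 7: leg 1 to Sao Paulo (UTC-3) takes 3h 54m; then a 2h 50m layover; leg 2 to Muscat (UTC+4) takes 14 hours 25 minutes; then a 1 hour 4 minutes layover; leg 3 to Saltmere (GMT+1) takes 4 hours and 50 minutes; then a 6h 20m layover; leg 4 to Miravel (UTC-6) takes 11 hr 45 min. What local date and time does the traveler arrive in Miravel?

12:03 PM on July 8

Convert departure to UTC: 8:55 AM − 12:00 = 8:55 PM UTC on Jul 6.
Add 3 hours and 54 minutes leg 1 → 12:49 AM UTC (Jul 7).
Add 2 hours 50 minutes layover in Sao Paulo → 3:39 AM UTC.
Add 14 hours and 25 minutes leg 2 → 6:04 PM UTC.
Add 1 hour 4 minutes layover in Muscat → 7:08 PM UTC.
Add 4 hours 50 minutes leg 3 → 11:58 PM UTC.
Add 6 hours 20 minutes layover in Saltmere → 6:18 AM UTC (Jul 8).
Add 11 hours 45 minutes leg 4 → 6:03 PM UTC.
Miravel is UTC−6:00, so local arrival = 6:03 PM − 6:00 = 12:03 PM on Jul 8.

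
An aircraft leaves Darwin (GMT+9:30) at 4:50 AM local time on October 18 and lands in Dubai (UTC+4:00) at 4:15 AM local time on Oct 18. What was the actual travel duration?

4 hours 55 minutes

Departure in UTC: 4:50 AM − 9:30 = 7:20 PM on Oct 17.
Arrival in UTC: 4:15 AM − 4:00 = 12:15 AM on Oct 18.
Elapsed = 12:15 AM − 7:20 PM (+1 day) = 4 hours 55 minutes.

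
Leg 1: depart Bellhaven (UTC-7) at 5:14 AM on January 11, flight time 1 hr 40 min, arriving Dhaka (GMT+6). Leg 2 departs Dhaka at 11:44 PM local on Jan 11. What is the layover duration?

3 hours 50 minutes

Convert departure to UTC: 5:14 AM + 7:00 = 12:14 PM UTC on Jan 11.
Add 1 hour 40 minutes flight time → 1:54 PM UTC.
Dhaka is UTC+6:00, so local arrival = 1:54 PM + 6:00 = 7:54 PM on Jan 11.
Layover = 11:44 PM − 7:54 PM = 3 hours 50 minutes.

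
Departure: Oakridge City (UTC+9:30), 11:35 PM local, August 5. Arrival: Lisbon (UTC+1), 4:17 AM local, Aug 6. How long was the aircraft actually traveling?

Lisbon is 8:30 behind Oakridge City.
Clock-face elapsed time (ignoring zones) is 4 hours 42 minutes.
Actual elapsed = 4 hours 42 minutes + 8:30 = 13 hours 12 minutes.

13 hours 12 minutes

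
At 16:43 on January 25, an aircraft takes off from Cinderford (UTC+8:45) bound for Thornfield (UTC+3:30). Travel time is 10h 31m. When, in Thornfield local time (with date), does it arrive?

Thornfield is 5:15 behind Cinderford.
After 10 hours 31 minutes it is 03:14 (Jan 26) in Cinderford.
Shift by the zone difference: 03:14 − 5:15 = 21:59 on Jan 25 in Thornfield.

21:59 on Jan 25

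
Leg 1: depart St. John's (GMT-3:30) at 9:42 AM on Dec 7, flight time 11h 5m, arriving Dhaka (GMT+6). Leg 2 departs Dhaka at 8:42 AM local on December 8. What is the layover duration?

Convert departure to UTC: 9:42 AM + 3:30 = 1:12 PM UTC on Dec 7.
Add 11 hours 5 minutes flight time → 12:17 AM UTC (Dec 8).
Dhaka is UTC+6:00, so local arrival = 12:17 AM + 6:00 = 6:17 AM on Dec 8.
Layover = 8:42 AM − 6:17 AM = 2 hours 25 minutes.

2 hours 25 minutes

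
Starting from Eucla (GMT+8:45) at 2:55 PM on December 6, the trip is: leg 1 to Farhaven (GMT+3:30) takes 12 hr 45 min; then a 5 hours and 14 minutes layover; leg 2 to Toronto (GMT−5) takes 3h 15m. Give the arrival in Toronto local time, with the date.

10:24 PM on Dec 6

Convert departure to UTC: 2:55 PM − 8:45 = 6:10 AM UTC on Dec 6.
Add 12 hours and 45 minutes leg 1 → 6:55 PM UTC.
Add 5 hours and 14 minutes layover in Farhaven → 12:09 AM UTC (Dec 7).
Add 3 hours and 15 minutes leg 2 → 3:24 AM UTC.
Toronto is UTC−5:00, so local arrival = 3:24 AM − 5:00 = 10:24 PM on Dec 6.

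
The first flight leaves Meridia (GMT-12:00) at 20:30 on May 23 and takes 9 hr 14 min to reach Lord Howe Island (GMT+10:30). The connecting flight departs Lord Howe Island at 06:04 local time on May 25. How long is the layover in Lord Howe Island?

Convert departure to UTC: 20:30 + 12:00 = 08:30 UTC on May 24.
Add 9 hours and 14 minutes flight time → 17:44 UTC.
Lord Howe Island is UTC+10:30, so local arrival = 17:44 + 10:30 = 04:14 on May 25.
Layover = 06:04 − 04:14 = 1 hour 50 minutes.

1 hour 50 minutes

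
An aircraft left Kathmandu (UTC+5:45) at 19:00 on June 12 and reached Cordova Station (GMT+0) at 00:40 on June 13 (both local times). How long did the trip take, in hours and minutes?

Departure in UTC: 19:00 − 5:45 = 13:15 on Jun 12.
Arrival is already UTC: 00:40 on Jun 13.
Elapsed = 00:40 − 13:15 (+1 day) = 11 hours 25 minutes.

11 hours 25 minutes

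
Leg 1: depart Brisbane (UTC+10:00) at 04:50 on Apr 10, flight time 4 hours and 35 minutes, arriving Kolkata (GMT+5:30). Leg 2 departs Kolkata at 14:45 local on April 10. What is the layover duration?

Convert departure to UTC: 04:50 − 10:00 = 18:50 UTC on Apr 9.
Add 4 hours 35 minutes flight time → 23:25 UTC.
Kolkata is UTC+5:30, so local arrival = 23:25 + 5:30 = 04:55 on Apr 10.
Layover = 14:45 − 04:55 = 9 hours 50 minutes.

9 hours 50 minutes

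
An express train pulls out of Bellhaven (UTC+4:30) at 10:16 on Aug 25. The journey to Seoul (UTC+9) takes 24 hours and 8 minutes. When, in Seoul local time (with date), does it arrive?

Convert departure to UTC: 10:16 − 4:30 = 05:46 UTC on Aug 25.
Add 24 hours and 8 minutes travel time → 05:54 UTC (Aug 26).
Seoul is UTC+9:00, so local arrival = 05:54 + 9:00 = 14:54 on Aug 26.

14:54 on August 26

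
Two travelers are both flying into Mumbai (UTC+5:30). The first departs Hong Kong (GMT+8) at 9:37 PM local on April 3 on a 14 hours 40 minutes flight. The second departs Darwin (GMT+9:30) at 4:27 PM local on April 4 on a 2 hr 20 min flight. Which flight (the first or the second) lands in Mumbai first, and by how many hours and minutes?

Flight 1 in UTC: 9:37 PM − 8:00 = 1:37 PM on Apr 3.
+14 hours 40 minutes → arrive 4:17 AM UTC on Apr 4.
Flight 2 in UTC: 4:27 PM − 9:30 = 6:57 AM on Apr 4.
+2 hours 20 minutes → arrive 9:17 AM UTC on Apr 4.
Flight 1 lands earlier by 5 hours.

the first, by 5 hours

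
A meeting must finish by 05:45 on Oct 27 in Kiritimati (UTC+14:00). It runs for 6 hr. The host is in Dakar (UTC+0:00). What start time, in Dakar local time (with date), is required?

09:45 on October 26

Target end time in UTC: 05:45 − 14:00 = 15:45 on Oct 26.
Subtract 6 hours → start 09:45 UTC on Oct 26.
Dakar is UTC+0, so start is 09:45 on Oct 26.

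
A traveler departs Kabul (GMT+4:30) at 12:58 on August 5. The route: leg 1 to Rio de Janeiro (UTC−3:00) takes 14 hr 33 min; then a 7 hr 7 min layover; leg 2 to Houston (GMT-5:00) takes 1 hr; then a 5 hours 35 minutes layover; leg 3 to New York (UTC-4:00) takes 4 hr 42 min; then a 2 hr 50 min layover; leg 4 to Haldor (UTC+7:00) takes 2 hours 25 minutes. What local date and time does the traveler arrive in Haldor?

Convert departure to UTC: 12:58 − 4:30 = 08:28 UTC on Aug 5.
Add 14 hours 33 minutes leg 1 → 23:01 UTC.
Add 7 hours and 7 minutes layover in Rio de Janeiro → 06:08 UTC (Aug 6).
Add 1 hour leg 2 → 07:08 UTC.
Add 5 hours and 35 minutes layover in Houston → 12:43 UTC.
Add 4 hours 42 minutes leg 3 → 17:25 UTC.
Add 2 hours and 50 minutes layover in New York → 20:15 UTC.
Add 2 hours 25 minutes leg 4 → 22:40 UTC.
Haldor is UTC+7:00, so local arrival = 22:40 + 7:00 = 05:40 on Aug 7.

05:40 on Aug 7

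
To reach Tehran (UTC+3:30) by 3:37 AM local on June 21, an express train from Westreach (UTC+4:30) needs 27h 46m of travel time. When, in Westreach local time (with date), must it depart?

Target arrival in UTC: 3:37 AM − 3:30 = 12:07 AM on Jun 21.
Subtract 27 hours 46 minutes → departure 8:21 PM UTC on Jun 19.
Westreach is UTC+4:30: 8:21 PM + 4:30 = 12:51 AM on Jun 20.

12:51 AM on June 20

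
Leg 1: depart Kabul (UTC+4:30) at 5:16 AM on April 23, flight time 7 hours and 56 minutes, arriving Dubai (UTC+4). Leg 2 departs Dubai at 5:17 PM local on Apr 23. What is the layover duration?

4 hours 35 minutes

Convert departure to UTC: 5:16 AM − 4:30 = 12:46 AM UTC on Apr 23.
Add 7 hours 56 minutes flight time → 8:42 AM UTC.
Dubai is UTC+4:00, so local arrival = 8:42 AM + 4:00 = 12:42 PM on Apr 23.
Layover = 5:17 PM − 12:42 PM = 4 hours 35 minutes.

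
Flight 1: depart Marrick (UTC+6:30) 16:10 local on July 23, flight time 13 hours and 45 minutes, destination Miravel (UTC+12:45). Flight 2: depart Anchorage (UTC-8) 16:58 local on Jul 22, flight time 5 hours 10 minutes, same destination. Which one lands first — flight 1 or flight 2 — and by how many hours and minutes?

Flight 1 in UTC: 16:10 − 6:30 = 09:40 on Jul 23.
+13 hours and 45 minutes → arrive 23:25 UTC on Jul 23.
Flight 2 in UTC: 16:58 + 8:00 = 00:58 on Jul 23.
+5 hours and 10 minutes → arrive 06:08 UTC on Jul 23.
Flight 2 lands earlier by 17 hours 17 minutes.

the second, by 17 hours 17 minutes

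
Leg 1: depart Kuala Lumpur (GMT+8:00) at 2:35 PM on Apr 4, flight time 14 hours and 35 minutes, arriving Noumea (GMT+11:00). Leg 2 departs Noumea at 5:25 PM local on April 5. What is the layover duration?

Convert departure to UTC: 2:35 PM − 8:00 = 6:35 AM UTC on Apr 4.
Add 14 hours and 35 minutes flight time → 9:10 PM UTC.
Noumea is UTC+11:00, so local arrival = 9:10 PM + 11:00 = 8:10 AM on Apr 5.
Layover = 5:25 PM − 8:10 AM = 9 hours 15 minutes.

9 hours 15 minutes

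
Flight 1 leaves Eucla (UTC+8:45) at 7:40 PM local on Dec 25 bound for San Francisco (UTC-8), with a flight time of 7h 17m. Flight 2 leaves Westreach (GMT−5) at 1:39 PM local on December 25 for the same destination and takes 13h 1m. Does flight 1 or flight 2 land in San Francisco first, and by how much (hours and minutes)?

Flight 1 in UTC: 7:40 PM − 8:45 = 10:55 AM on Dec 25.
+7 hours and 17 minutes → arrive 6:12 PM UTC on Dec 25.
Flight 2 in UTC: 1:39 PM + 5:00 = 6:39 PM on Dec 25.
+13 hours and 1 minute → arrive 7:40 AM UTC on Dec 26.
Flight 1 lands earlier by 13 hours 28 minutes.

the first, by 13 hours 28 minutes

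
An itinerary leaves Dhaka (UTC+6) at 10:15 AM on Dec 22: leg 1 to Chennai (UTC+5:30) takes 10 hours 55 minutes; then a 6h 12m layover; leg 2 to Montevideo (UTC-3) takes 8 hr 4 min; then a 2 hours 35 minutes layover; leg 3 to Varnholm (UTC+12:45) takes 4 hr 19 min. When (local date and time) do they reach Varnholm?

Convert departure to UTC: 10:15 AM − 6:00 = 4:15 AM UTC on Dec 22.
Add 10 hours and 55 minutes leg 1 → 3:10 PM UTC.
Add 6 hours 12 minutes layover in Chennai → 9:22 PM UTC.
Add 8 hours 4 minutes leg 2 → 5:26 AM UTC (Dec 23).
Add 2 hours and 35 minutes layover in Montevideo → 8:01 AM UTC.
Add 4 hours 19 minutes leg 3 → 12:20 PM UTC.
Varnholm is UTC+12:45, so local arrival = 12:20 PM + 12:45 = 1:05 AM on Dec 24.

1:05 AM on December 24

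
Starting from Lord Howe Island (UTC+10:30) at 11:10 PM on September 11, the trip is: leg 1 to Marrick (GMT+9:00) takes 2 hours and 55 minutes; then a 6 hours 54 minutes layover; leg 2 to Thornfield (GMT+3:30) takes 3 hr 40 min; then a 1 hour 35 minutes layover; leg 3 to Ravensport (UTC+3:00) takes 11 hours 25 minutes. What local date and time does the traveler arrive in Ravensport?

Convert departure to UTC: 11:10 PM − 10:30 = 12:40 PM UTC on Sep 11.
Add 2 hours and 55 minutes leg 1 → 3:35 PM UTC.
Add 6 hours 54 minutes layover in Marrick → 10:29 PM UTC.
Add 3 hours and 40 minutes leg 2 → 2:09 AM UTC (Sep 12).
Add 1 hour and 35 minutes layover in Thornfield → 3:44 AM UTC.
Add 11 hours and 25 minutes leg 3 → 3:09 PM UTC.
Ravensport is UTC+3:00, so local arrival = 3:09 PM + 3:00 = 6:09 PM on Sep 12.

6:09 PM on September 12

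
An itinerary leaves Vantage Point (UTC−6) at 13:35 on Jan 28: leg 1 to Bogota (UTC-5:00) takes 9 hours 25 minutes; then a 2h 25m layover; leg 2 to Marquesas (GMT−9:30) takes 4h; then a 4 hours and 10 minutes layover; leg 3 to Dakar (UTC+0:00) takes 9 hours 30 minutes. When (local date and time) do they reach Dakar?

Convert departure to UTC: 13:35 + 6:00 = 19:35 UTC on Jan 28.
Add 9 hours and 25 minutes leg 1 → 05:00 UTC (Jan 29).
Add 2 hours and 25 minutes layover in Bogota → 07:25 UTC.
Add 4 hours leg 2 → 11:25 UTC.
Add 4 hours 10 minutes layover in Marquesas → 15:35 UTC.
Add 9 hours and 30 minutes leg 3 → 01:05 UTC (Jan 30).
Dakar is UTC+0, so local arrival is the same: 01:05 on Jan 30.

01:05 on Jan 30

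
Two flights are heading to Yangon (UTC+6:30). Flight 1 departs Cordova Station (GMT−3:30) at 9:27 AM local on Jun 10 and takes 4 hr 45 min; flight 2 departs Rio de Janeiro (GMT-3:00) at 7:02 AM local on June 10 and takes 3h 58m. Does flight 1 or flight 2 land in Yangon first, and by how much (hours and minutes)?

Flight 1 in UTC: 9:27 AM + 3:30 = 12:57 PM on Jun 10.
+4 hours and 45 minutes → arrive 5:42 PM UTC on Jun 10.
Flight 2 in UTC: 7:02 AM + 3:00 = 10:02 AM on Jun 10.
+3 hours and 58 minutes → arrive 2:00 PM UTC on Jun 10.
Flight 2 lands earlier by 3 hours 42 minutes.

the second, by 3 hours 42 minutes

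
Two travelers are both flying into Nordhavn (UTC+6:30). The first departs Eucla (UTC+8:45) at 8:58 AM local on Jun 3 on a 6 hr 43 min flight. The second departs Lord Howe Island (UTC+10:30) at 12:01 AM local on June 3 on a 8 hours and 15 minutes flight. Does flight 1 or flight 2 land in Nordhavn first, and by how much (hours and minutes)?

Flight 1 in UTC: 8:58 AM − 8:45 = 12:13 AM on Jun 3.
+6 hours and 43 minutes → arrive 6:56 AM UTC on Jun 3.
Flight 2 in UTC: 12:01 AM − 10:30 = 1:31 PM on Jun 2.
+8 hours 15 minutes → arrive 9:46 PM UTC on Jun 2.
Flight 2 lands earlier by 9 hours 10 minutes.

the second, by 9 hours 10 minutes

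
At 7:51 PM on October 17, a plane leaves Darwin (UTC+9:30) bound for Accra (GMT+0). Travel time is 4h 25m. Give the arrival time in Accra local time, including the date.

Accra is 9:30 behind Darwin.
After 4 hours and 25 minutes it is 12:16 AM (Oct 18) in Darwin.
Shift by the zone difference: 12:16 AM − 9:30 = 2:46 PM on Oct 17 in Accra.

2:46 PM on October 17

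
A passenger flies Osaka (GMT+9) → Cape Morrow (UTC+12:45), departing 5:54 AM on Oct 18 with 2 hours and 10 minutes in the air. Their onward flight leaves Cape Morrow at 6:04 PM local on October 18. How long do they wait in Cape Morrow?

6 hours 15 minutes

Convert departure to UTC: 5:54 AM − 9:00 = 8:54 PM UTC on Oct 17.
Add 2 hours and 10 minutes flight time → 11:04 PM UTC.
Cape Morrow is UTC+12:45, so local arrival = 11:04 PM + 12:45 = 11:49 AM on Oct 18.
Layover = 6:04 PM − 11:49 AM = 6 hours 15 minutes.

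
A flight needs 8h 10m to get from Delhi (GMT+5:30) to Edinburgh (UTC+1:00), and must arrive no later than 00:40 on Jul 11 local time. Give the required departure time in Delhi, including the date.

21:00 on July 10

Target arrival in UTC: 00:40 − 1:00 = 23:40 on Jul 10.
Subtract 8 hours 10 minutes → departure 15:30 UTC on Jul 10.
Delhi is UTC+5:30: 15:30 + 5:30 = 21:00 on Jul 10.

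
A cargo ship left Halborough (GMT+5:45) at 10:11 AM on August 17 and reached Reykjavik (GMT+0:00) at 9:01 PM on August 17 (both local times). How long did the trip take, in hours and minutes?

16 hours 35 minutes

Departure in UTC: 10:11 AM − 5:45 = 4:26 AM on Aug 17.
Arrival is already UTC: 9:01 PM on Aug 17.
Elapsed = 9:01 PM − 4:26 AM = 16 hours 35 minutes.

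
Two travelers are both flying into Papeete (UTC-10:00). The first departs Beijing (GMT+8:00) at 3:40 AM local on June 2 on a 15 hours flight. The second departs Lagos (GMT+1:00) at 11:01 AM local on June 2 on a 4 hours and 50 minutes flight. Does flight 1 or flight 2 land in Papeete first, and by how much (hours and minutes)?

the first, by 4 hours 11 minutes

Flight 1 in UTC: 3:40 AM − 8:00 = 7:40 PM on Jun 1.
+15 hours → arrive 10:40 AM UTC on Jun 2.
Flight 2 in UTC: 11:01 AM − 1:00 = 10:01 AM on Jun 2.
+4 hours 50 minutes → arrive 2:51 PM UTC on Jun 2.
Flight 1 lands earlier by 4 hours 11 minutes.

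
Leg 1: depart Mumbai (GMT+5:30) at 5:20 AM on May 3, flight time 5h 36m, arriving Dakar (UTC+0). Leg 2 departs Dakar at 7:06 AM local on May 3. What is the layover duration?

Convert departure to UTC: 5:20 AM − 5:30 = 11:50 PM UTC on May 2.
Add 5 hours 36 minutes flight time → 5:26 AM UTC (May 3).
Dakar is UTC+0, so local arrival is the same: 5:26 AM on May 3.
Layover = 7:06 AM − 5:26 AM = 1 hour 40 minutes.

1 hour 40 minutes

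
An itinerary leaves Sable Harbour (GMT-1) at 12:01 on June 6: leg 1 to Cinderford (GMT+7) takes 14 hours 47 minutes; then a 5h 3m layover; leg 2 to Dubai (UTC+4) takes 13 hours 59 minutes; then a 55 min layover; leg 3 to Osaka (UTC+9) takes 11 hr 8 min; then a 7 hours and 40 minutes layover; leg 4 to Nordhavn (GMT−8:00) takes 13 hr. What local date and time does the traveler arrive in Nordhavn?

Convert departure to UTC: 12:01 + 1:00 = 13:01 UTC on Jun 6.
Add 14 hours 47 minutes leg 1 → 03:48 UTC (Jun 7).
Add 5 hours and 3 minutes layover in Cinderford → 08:51 UTC.
Add 13 hours and 59 minutes leg 2 → 22:50 UTC.
Add 55 minutes layover in Dubai → 23:45 UTC.
Add 11 hours and 8 minutes leg 3 → 10:53 UTC (Jun 8).
Add 7 hours 40 minutes layover in Osaka → 18:33 UTC.
Add 13 hours leg 4 → 07:33 UTC (Jun 9).
Nordhavn is UTC−8:00, so local arrival = 07:33 − 8:00 = 23:33 on Jun 8.

23:33 on June 8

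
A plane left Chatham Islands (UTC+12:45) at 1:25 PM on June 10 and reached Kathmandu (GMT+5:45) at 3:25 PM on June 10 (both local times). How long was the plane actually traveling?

Kathmandu is 7:00 behind Chatham Islands.
Clock-face elapsed time (ignoring zones) is 2 hours.
Actual elapsed = 2 hours + 7:00 = 9 hours.

9 hours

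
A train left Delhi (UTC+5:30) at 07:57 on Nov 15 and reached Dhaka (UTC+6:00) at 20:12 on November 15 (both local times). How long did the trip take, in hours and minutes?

11 hours 45 minutes

Departure in UTC: 07:57 − 5:30 = 02:27 on Nov 15.
Arrival in UTC: 20:12 − 6:00 = 14:12 on Nov 15.
Elapsed = 14:12 − 02:27 = 11 hours 45 minutes.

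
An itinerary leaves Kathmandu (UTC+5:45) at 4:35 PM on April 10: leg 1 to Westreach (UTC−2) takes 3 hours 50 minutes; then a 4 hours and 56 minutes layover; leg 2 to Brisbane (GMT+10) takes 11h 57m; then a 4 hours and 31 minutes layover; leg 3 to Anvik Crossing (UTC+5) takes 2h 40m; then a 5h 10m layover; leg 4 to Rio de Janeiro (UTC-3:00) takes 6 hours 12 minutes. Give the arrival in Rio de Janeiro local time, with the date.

Convert departure to UTC: 4:35 PM − 5:45 = 10:50 AM UTC on Apr 10.
Add 3 hours 50 minutes leg 1 → 2:40 PM UTC.
Add 4 hours 56 minutes layover in Westreach → 7:36 PM UTC.
Add 11 hours and 57 minutes leg 2 → 7:33 AM UTC (Apr 11).
Add 4 hours 31 minutes layover in Brisbane → 12:04 PM UTC.
Add 2 hours and 40 minutes leg 3 → 2:44 PM UTC.
Add 5 hours 10 minutes layover in Anvik Crossing → 7:54 PM UTC.
Add 6 hours and 12 minutes leg 4 → 2:06 AM UTC (Apr 12).
Rio de Janeiro is UTC−3:00, so local arrival = 2:06 AM − 3:00 = 11:06 PM on Apr 11.

11:06 PM on April 11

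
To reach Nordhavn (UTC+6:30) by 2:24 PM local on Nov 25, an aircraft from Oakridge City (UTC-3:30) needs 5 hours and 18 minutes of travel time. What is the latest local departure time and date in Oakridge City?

Target arrival in UTC: 2:24 PM − 6:30 = 7:54 AM on Nov 25.
Subtract 5 hours 18 minutes → departure 2:36 AM UTC on Nov 25.
Oakridge City is UTC−3:30: 2:36 AM − 3:30 = 11:06 PM on Nov 24.

11:06 PM on November 24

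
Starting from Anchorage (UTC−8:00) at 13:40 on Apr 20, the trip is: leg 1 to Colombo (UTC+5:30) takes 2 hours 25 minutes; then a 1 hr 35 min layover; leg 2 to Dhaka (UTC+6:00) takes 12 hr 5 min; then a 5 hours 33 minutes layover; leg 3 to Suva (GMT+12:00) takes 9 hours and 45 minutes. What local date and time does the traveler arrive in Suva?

Convert departure to UTC: 13:40 + 8:00 = 21:40 UTC on Apr 20.
Add 2 hours and 25 minutes leg 1 → 00:05 UTC (Apr 21).
Add 1 hour and 35 minutes layover in Colombo → 01:40 UTC.
Add 12 hours and 5 minutes leg 2 → 13:45 UTC.
Add 5 hours and 33 minutes layover in Dhaka → 19:18 UTC.
Add 9 hours and 45 minutes leg 3 → 05:03 UTC (Apr 22).
Suva is UTC+12:00, so local arrival = 05:03 + 12:00 = 17:03 on Apr 22.

17:03 on April 22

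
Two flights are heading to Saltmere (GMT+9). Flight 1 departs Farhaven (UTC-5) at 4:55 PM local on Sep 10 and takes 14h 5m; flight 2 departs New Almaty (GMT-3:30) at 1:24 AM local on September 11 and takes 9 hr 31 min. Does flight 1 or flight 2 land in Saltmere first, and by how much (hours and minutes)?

the first, by 2 hours 25 minutes

Flight 1 in UTC: 4:55 PM + 5:00 = 9:55 PM on Sep 10.
+14 hours 5 minutes → arrive 12:00 PM UTC on Sep 11.
Flight 2 in UTC: 1:24 AM + 3:30 = 4:54 AM on Sep 11.
+9 hours 31 minutes → arrive 2:25 PM UTC on Sep 11.
Flight 1 lands earlier by 2 hours 25 minutes.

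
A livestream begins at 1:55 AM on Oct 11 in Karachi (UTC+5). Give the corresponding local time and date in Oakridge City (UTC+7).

3:55 AM on October 11

Oakridge City is 2:00 ahead of Karachi.
Shift by the zone difference: 1:55 AM + 2:00 = 3:55 AM on Oct 11 in Oakridge City.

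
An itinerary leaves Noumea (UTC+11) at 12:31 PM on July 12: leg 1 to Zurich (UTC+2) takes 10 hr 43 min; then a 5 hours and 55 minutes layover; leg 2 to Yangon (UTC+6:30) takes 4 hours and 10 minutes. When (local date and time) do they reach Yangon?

4:49 AM on July 13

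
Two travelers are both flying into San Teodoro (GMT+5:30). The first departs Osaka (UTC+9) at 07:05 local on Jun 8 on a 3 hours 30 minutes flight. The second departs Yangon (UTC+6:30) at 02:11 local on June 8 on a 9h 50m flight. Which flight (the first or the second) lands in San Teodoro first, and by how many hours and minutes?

the first, by 3 hours 56 minutes

Flight 1 in UTC: 07:05 − 9:00 = 22:05 on Jun 7.
+3 hours 30 minutes → arrive 01:35 UTC on Jun 8.
Flight 2 in UTC: 02:11 − 6:30 = 19:41 on Jun 7.
+9 hours 50 minutes → arrive 05:31 UTC on Jun 8.
Flight 1 lands earlier by 3 hours 56 minutes.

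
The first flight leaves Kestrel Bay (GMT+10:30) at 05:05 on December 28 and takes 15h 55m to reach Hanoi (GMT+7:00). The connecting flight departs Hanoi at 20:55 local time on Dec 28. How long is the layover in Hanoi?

3 hours 25 minutes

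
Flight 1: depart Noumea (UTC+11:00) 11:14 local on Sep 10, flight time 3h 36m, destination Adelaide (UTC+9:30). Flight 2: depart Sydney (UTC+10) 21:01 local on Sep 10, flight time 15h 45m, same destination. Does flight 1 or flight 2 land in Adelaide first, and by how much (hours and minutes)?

the first, by 22 hours 56 minutes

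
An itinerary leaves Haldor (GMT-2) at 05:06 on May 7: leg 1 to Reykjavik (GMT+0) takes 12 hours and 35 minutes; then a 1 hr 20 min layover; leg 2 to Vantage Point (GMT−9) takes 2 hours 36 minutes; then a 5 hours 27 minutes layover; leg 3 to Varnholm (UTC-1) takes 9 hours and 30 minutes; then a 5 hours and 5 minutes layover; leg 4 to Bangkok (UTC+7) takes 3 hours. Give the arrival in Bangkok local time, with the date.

Convert departure to UTC: 05:06 + 2:00 = 07:06 UTC on May 7.
Add 12 hours 35 minutes leg 1 → 19:41 UTC.
Add 1 hour and 20 minutes layover in Reykjavik → 21:01 UTC.
Add 2 hours and 36 minutes leg 2 → 23:37 UTC.
Add 5 hours and 27 minutes layover in Vantage Point → 05:04 UTC (May 8).
Add 9 hours 30 minutes leg 3 → 14:34 UTC.
Add 5 hours 5 minutes layover in Varnholm → 19:39 UTC.
Add 3 hours leg 4 → 22:39 UTC.
Bangkok is UTC+7:00, so local arrival = 22:39 + 7:00 = 05:39 on May 9.

05:39 on May 9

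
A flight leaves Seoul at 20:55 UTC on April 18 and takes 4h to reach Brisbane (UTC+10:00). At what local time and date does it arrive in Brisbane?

Departure is given in UTC: 20:55 on Apr 18.
Add 4 hours → 00:55 UTC (Apr 19).
Brisbane is UTC+10:00: 00:55 + 10:00 = 10:55 on Apr 19.

10:55 on Apr 19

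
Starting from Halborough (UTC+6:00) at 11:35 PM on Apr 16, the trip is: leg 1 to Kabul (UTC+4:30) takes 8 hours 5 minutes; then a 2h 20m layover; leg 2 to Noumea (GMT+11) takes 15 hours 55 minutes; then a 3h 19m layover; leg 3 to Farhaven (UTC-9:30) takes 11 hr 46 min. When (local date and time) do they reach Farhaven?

Convert departure to UTC: 11:35 PM − 6:00 = 5:35 PM UTC on Apr 16.
Add 8 hours and 5 minutes leg 1 → 1:40 AM UTC (Apr 17).
Add 2 hours 20 minutes layover in Kabul → 4:00 AM UTC.
Add 15 hours 55 minutes leg 2 → 7:55 PM UTC.
Add 3 hours and 19 minutes layover in Noumea → 11:14 PM UTC.
Add 11 hours and 46 minutes leg 3 → 11:00 AM UTC (Apr 18).
Farhaven is UTC−9:30, so local arrival = 11:00 AM − 9:30 = 1:30 AM on Apr 18.

1:30 AM on April 18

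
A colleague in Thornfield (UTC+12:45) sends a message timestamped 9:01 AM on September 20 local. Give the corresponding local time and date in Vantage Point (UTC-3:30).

Vantage Point is 16:15 behind Thornfield.
Shift by the zone difference: 9:01 AM − 16:15 = 4:46 PM on Sep 19 in Vantage Point.

4:46 PM on Sep 19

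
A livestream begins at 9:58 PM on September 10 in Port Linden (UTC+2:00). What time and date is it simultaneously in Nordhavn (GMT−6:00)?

Nordhavn is 8:00 behind Port Linden.
Shift by the zone difference: 9:58 PM − 8:00 = 1:58 PM on Sep 10 in Nordhavn.

1:58 PM on Sep 10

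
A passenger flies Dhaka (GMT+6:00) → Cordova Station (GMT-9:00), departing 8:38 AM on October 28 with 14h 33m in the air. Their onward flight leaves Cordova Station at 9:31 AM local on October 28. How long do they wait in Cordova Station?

Convert departure to UTC: 8:38 AM − 6:00 = 2:38 AM UTC on Oct 28.
Add 14 hours 33 minutes flight time → 5:11 PM UTC.
Cordova Station is UTC−9:00, so local arrival = 5:11 PM − 9:00 = 8:11 AM on Oct 28.
Layover = 9:31 AM − 8:11 AM = 1 hour 20 minutes.

1 hour 20 minutes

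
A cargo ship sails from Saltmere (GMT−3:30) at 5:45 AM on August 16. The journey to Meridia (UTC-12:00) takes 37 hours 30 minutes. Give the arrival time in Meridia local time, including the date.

10:45 AM on August 17

Convert departure to UTC: 5:45 AM + 3:30 = 9:15 AM UTC on Aug 16.
Add 37 hours and 30 minutes travel time → 10:45 PM UTC (Aug 17).
Meridia is UTC−12:00, so local arrival = 10:45 PM − 12:00 = 10:45 AM on Aug 17.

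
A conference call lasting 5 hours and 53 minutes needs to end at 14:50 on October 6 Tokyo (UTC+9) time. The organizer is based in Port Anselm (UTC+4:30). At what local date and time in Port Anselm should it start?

Target end time in UTC: 14:50 − 9:00 = 05:50 on Oct 6.
Subtract 5 hours and 53 minutes → start 23:57 UTC on Oct 5.
Port Anselm is UTC+4:30: 23:57 + 4:30 = 04:27 on Oct 6.

04:27 on October 6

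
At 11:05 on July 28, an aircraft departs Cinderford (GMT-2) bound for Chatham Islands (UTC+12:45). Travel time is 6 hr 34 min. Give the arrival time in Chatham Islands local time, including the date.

08:24 on July 29

Convert departure to UTC: 11:05 + 2:00 = 13:05 UTC on Jul 28.
Add 6 hours 34 minutes travel time → 19:39 UTC.
Chatham Islands is UTC+12:45, so local arrival = 19:39 + 12:45 = 08:24 on Jul 29.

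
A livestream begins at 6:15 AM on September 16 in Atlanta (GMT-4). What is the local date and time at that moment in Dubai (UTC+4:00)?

2:15 PM on September 16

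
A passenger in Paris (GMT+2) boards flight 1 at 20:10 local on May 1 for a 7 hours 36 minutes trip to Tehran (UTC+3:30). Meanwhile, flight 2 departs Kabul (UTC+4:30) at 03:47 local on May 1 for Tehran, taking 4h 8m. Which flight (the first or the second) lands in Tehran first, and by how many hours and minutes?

the second, by 22 hours 21 minutes

Flight 1 in UTC: 20:10 − 2:00 = 18:10 on May 1.
+7 hours and 36 minutes → arrive 01:46 UTC on May 2.
Flight 2 in UTC: 03:47 − 4:30 = 23:17 on Apr 30.
+4 hours and 8 minutes → arrive 03:25 UTC on May 1.
Flight 2 lands earlier by 22 hours 21 minutes.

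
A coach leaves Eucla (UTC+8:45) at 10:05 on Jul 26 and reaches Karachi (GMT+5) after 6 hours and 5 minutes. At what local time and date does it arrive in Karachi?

12:25 on July 26

Convert departure to UTC: 10:05 − 8:45 = 01:20 UTC on Jul 26.
Add 6 hours and 5 minutes travel time → 07:25 UTC.
Karachi is UTC+5:00, so local arrival = 07:25 + 5:00 = 12:25 on Jul 26.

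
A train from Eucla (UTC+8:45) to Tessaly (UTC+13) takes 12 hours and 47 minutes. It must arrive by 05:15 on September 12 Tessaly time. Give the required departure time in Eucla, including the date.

12:13 on Sep 11

Target arrival in UTC: 05:15 − 13:00 = 16:15 on Sep 11.
Subtract 12 hours and 47 minutes → departure 03:28 UTC on Sep 11.
Eucla is UTC+8:45: 03:28 + 8:45 = 12:13 on Sep 11.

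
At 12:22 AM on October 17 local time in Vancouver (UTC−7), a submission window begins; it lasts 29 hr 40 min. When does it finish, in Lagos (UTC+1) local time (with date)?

2:02 PM on October 18

Convert start to UTC: 12:22 AM + 7:00 = 7:22 AM UTC on Oct 17.
Add 29 hours and 40 minutes duration → 1:02 PM UTC (Oct 18).
Lagos is UTC+1:00, so local end time = 1:02 PM + 1:00 = 2:02 PM on Oct 18.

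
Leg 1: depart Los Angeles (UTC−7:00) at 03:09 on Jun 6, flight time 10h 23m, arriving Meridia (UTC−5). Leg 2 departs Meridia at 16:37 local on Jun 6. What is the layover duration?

1 hour 5 minutes

Convert departure to UTC: 03:09 + 7:00 = 10:09 UTC on Jun 6.
Add 10 hours and 23 minutes flight time → 20:32 UTC.
Meridia is UTC−5:00, so local arrival = 20:32 − 5:00 = 15:32 on Jun 6.
Layover = 16:37 − 15:32 = 1 hour 5 minutes.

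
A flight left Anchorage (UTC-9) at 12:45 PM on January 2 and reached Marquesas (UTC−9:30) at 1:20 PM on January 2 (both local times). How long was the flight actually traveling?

Departure in UTC: 12:45 PM + 9:00 = 9:45 PM on Jan 2.
Arrival in UTC: 1:20 PM + 9:30 = 10:50 PM on Jan 2.
Elapsed = 10:50 PM − 9:45 PM = 1 hour 5 minutes.

1 hour 5 minutes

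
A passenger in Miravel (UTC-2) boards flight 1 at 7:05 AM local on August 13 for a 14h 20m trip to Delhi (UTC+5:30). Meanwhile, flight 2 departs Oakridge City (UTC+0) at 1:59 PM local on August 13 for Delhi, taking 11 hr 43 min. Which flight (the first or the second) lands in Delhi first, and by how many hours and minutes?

the first, by 2 hours 17 minutes

Flight 1 in UTC: 7:05 AM + 2:00 = 9:05 AM on Aug 13.
+14 hours and 20 minutes → arrive 11:25 PM UTC on Aug 13.
Flight 2 departs at 1:59 PM UTC (Aug 13).
+11 hours 43 minutes → arrive 1:42 AM UTC on Aug 14.
Flight 1 lands earlier by 2 hours 17 minutes.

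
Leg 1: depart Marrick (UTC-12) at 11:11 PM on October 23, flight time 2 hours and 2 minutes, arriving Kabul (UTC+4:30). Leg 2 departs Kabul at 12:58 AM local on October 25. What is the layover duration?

7 hours 15 minutes

Convert departure to UTC: 11:11 PM + 12:00 = 11:11 AM UTC on Oct 24.
Add 2 hours and 2 minutes flight time → 1:13 PM UTC.
Kabul is UTC+4:30, so local arrival = 1:13 PM + 4:30 = 5:43 PM on Oct 24.
Layover = 12:58 AM − 5:43 PM (+1 day) = 7 hours 15 minutes.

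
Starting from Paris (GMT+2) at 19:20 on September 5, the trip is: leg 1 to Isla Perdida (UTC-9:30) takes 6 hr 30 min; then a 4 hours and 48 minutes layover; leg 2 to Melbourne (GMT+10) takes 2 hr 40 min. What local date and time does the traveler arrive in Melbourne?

Convert departure to UTC: 19:20 − 2:00 = 17:20 UTC on Sep 5.
Add 6 hours 30 minutes leg 1 → 23:50 UTC.
Add 4 hours and 48 minutes layover in Isla Perdida → 04:38 UTC (Sep 6).
Add 2 hours and 40 minutes leg 2 → 07:18 UTC.
Melbourne is UTC+10:00, so local arrival = 07:18 + 10:00 = 17:18 on Sep 6.

17:18 on September 6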